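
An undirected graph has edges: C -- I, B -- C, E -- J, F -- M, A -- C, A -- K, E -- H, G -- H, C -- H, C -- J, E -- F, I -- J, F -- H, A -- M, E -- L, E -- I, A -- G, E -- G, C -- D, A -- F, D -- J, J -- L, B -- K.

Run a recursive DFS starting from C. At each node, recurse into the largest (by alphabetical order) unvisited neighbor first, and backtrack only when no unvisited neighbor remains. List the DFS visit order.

Visit C
C → J
J → L
L → E
E → I
E → H
H → G
G → A
A → M
M → F
A → K
K → B
J → D

C J L E I H G A M F K B D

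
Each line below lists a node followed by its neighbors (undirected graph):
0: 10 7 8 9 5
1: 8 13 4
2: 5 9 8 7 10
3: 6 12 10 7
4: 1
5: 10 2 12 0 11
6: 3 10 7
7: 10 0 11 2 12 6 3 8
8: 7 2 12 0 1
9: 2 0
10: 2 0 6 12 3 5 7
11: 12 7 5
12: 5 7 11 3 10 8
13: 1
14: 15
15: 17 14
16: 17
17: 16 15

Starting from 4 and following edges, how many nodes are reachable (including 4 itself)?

BFS from 4 visits: 4, 1, 8, 13, 7, 2, 12, 0, 10, 11, 6, 3, 5, 9
Reachable nodes: 14 of 18 total.

14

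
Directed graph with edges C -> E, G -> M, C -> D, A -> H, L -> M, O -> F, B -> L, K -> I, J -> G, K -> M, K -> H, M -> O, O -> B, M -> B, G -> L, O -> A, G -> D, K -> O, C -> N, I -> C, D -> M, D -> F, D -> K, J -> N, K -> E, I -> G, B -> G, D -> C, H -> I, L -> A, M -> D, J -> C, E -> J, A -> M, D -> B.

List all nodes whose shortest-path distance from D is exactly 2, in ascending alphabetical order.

E, G, H, I, L, N, O

Level 0: D
Level 1: B, C, F, K, M
Level 2: E, G, H, I, L, N, O
Level 3: A, J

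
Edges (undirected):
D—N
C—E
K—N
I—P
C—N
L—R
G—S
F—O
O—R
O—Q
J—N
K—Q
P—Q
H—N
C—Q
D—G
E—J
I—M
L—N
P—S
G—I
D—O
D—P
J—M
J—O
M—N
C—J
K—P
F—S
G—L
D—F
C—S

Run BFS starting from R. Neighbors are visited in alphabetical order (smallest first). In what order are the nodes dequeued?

R L O G N D F J Q I S C H K M P E

Visit R; enqueue L, O → queue [L, O]
Visit L; enqueue G, N → queue [O, G, N]
Visit O; enqueue D, F, J, Q → queue [G, N, D, F, J, Q]
Visit G; enqueue I, S → queue [N, D, F, J, Q, I, S]
Visit N; enqueue C, H, K, M → queue [D, F, J, Q, I, S, C, H, K, M]
Visit D; enqueue P → queue [F, J, Q, I, S, C, H, K, M, P]
Visit F → queue [J, Q, I, S, C, H, K, M, P]
Visit J; enqueue E → queue [Q, I, S, C, H, K, M, P, E]
Visit Q → queue [I, S, C, H, K, M, P, E]
Visit I → queue [S, C, H, K, M, P, E]
Visit S → queue [C, H, K, M, P, E]
Visit C → queue [H, K, M, P, E]
Visit H → queue [K, M, P, E]
Visit K → queue [M, P, E]
Visit M → queue [P, E]
Visit P → queue [E]
Visit E → queue []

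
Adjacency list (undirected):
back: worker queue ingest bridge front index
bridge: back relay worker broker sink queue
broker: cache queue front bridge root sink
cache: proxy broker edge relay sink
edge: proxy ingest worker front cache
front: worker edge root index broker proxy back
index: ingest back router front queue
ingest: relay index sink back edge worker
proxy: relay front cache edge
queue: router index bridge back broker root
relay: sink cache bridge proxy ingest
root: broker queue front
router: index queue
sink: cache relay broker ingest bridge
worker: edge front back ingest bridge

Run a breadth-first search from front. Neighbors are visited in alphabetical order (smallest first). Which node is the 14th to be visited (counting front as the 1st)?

router

Visit front; enqueue back, broker, edge, index, proxy, root, worker → queue [back, broker, edge, index, proxy, root, worker]
Visit back; enqueue bridge, ingest, queue → queue [broker, edge, index, proxy, root, worker, bridge, ingest, queue]
Visit broker; enqueue cache, sink → queue [edge, index, proxy, root, worker, bridge, ingest, queue, cache, sink]
Visit edge → queue [index, proxy, root, worker, bridge, ingest, queue, cache, sink]
Visit index; enqueue router → queue [proxy, root, worker, bridge, ingest, queue, cache, sink, router]
Visit proxy; enqueue relay → queue [root, worker, bridge, ingest, queue, cache, sink, router, relay]
Visit root → queue [worker, bridge, ingest, queue, cache, sink, router, relay]
Visit worker → queue [bridge, ingest, queue, cache, sink, router, relay]
Visit bridge → queue [ingest, queue, cache, sink, router, relay]
Visit ingest → queue [queue, cache, sink, router, relay]
Visit queue → queue [cache, sink, router, relay]
Visit cache → queue [sink, router, relay]
Visit sink → queue [router, relay]
Visit router → queue [relay]
Visit relay → queue []

Visit order: front, back, broker, edge, index, proxy, root, worker, bridge, ingest, queue, cache, sink, router, relay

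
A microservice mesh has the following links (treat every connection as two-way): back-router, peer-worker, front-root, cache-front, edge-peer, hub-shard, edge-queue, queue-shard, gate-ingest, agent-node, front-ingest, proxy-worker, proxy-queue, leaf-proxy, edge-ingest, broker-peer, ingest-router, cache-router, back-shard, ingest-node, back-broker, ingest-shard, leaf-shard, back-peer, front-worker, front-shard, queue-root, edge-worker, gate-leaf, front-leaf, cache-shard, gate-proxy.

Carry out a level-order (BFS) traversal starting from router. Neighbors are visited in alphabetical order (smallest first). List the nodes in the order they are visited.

Visit router; enqueue back, cache, ingest → queue [back, cache, ingest]
Visit back; enqueue broker, peer, shard → queue [cache, ingest, broker, peer, shard]
Visit cache; enqueue front → queue [ingest, broker, peer, shard, front]
Visit ingest; enqueue edge, gate, node → queue [broker, peer, shard, front, edge, gate, node]
Visit broker → queue [peer, shard, front, edge, gate, node]
Visit peer; enqueue worker → queue [shard, front, edge, gate, node, worker]
Visit shard; enqueue hub, leaf, queue → queue [front, edge, gate, node, worker, hub, leaf, queue]
Visit front; enqueue root → queue [edge, gate, node, worker, hub, leaf, queue, root]
Visit edge → queue [gate, node, worker, hub, leaf, queue, root]
Visit gate; enqueue proxy → queue [node, worker, hub, leaf, queue, root, proxy]
Visit node; enqueue agent → queue [worker, hub, leaf, queue, root, proxy, agent]
Visit worker → queue [hub, leaf, queue, root, proxy, agent]
Visit hub → queue [leaf, queue, root, proxy, agent]
Visit leaf → queue [queue, root, proxy, agent]
Visit queue → queue [root, proxy, agent]
Visit root → queue [proxy, agent]
Visit proxy → queue [agent]
Visit agent → queue []

router → back → cache → ingest → broker → peer → shard → front → edge → gate → node → worker → hub → leaf → queue → root → proxy → agent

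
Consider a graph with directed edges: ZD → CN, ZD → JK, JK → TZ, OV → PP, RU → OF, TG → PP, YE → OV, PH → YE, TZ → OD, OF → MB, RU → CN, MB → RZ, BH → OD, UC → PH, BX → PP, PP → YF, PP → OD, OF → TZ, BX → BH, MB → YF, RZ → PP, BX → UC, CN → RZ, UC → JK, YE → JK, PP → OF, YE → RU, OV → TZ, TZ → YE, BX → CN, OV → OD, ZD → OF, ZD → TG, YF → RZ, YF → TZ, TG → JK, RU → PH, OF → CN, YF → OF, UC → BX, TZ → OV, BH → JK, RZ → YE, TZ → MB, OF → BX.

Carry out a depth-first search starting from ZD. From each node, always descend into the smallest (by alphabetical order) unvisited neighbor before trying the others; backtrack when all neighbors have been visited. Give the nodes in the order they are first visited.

Visit ZD
ZD → CN
CN → RZ
RZ → PP
PP → OD
PP → OF
OF → BX
BX → BH
BH → JK
JK → TZ
TZ → MB
MB → YF
TZ → OV
TZ → YE
YE → RU
RU → PH
BX → UC
ZD → TG

ZD, CN, RZ, PP, OD, OF, BX, BH, JK, TZ, MB, YF, OV, YE, RU, PH, UC, TG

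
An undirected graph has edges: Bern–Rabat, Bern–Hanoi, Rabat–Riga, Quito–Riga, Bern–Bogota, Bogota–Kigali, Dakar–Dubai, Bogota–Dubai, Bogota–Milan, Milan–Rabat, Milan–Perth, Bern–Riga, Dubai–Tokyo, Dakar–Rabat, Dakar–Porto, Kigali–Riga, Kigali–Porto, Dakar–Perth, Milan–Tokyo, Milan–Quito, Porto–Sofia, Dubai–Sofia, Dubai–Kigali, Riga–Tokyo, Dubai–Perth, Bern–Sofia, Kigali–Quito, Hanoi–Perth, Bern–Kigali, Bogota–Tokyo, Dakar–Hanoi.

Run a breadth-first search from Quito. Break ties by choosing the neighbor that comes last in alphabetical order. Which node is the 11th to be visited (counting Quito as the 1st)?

Dubai

Visit Quito; enqueue Riga, Milan, Kigali → queue [Riga, Milan, Kigali]
Visit Riga; enqueue Tokyo, Rabat, Bern → queue [Milan, Kigali, Tokyo, Rabat, Bern]
Visit Milan; enqueue Perth, Bogota → queue [Kigali, Tokyo, Rabat, Bern, Perth, Bogota]
Visit Kigali; enqueue Porto, Dubai → queue [Tokyo, Rabat, Bern, Perth, Bogota, Porto, Dubai]
Visit Tokyo → queue [Rabat, Bern, Perth, Bogota, Porto, Dubai]
Visit Rabat; enqueue Dakar → queue [Bern, Perth, Bogota, Porto, Dubai, Dakar]
Visit Bern; enqueue Sofia, Hanoi → queue [Perth, Bogota, Porto, Dubai, Dakar, Sofia, Hanoi]
Visit Perth → queue [Bogota, Porto, Dubai, Dakar, Sofia, Hanoi]
Visit Bogota → queue [Porto, Dubai, Dakar, Sofia, Hanoi]
Visit Porto → queue [Dubai, Dakar, Sofia, Hanoi]
Visit Dubai → queue [Dakar, Sofia, Hanoi]
Visit Dakar → queue [Sofia, Hanoi]
Visit Sofia → queue [Hanoi]
Visit Hanoi → queue []

Visit order: Quito, Riga, Milan, Kigali, Tokyo, Rabat, Bern, Perth, Bogota, Porto, Dubai, Dakar, Sofia, Hanoi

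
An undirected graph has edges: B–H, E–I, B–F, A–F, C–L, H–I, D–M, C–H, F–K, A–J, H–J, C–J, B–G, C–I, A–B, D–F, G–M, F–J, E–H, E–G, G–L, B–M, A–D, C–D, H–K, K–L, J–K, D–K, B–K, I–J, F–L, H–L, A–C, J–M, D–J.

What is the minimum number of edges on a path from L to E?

Level 0: L
Level 1: C, F, G, H, K
Level 2: A, B, D, E, I, J, M
E first appears at level 2.

2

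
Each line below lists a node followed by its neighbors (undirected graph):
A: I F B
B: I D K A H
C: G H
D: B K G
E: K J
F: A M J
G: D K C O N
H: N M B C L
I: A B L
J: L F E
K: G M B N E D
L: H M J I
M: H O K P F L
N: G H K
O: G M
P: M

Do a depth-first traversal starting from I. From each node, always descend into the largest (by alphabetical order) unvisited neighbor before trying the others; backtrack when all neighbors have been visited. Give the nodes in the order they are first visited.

Visit I
I → L
L → M
M → P
M → O
O → G
G → N
N → K
K → E
E → J
J → F
F → A
A → B
B → H
H → C
B → D

I -> L -> M -> P -> O -> G -> N -> K -> E -> J -> F -> A -> B -> H -> C -> D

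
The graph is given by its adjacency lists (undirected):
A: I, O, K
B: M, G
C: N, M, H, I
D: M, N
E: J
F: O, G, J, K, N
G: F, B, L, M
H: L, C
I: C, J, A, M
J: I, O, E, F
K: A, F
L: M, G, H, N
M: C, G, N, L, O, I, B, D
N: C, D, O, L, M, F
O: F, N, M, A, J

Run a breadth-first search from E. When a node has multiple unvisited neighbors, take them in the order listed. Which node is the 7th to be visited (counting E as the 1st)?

Visit E; enqueue J → queue [J]
Visit J; enqueue I, O, F → queue [I, O, F]
Visit I; enqueue C, A, M → queue [O, F, C, A, M]
Visit O; enqueue N → queue [F, C, A, M, N]
Visit F; enqueue G, K → queue [C, A, M, N, G, K]
Visit C; enqueue H → queue [A, M, N, G, K, H]
Visit A → queue [M, N, G, K, H]
Visit M; enqueue L, B, D → queue [N, G, K, H, L, B, D]
Visit N → queue [G, K, H, L, B, D]
Visit G → queue [K, H, L, B, D]
Visit K → queue [H, L, B, D]
Visit H → queue [L, B, D]
Visit L → queue [B, D]
Visit B → queue [D]
Visit D → queue []

Visit order: E, J, I, O, F, C, A, M, N, G, K, H, L, B, D

A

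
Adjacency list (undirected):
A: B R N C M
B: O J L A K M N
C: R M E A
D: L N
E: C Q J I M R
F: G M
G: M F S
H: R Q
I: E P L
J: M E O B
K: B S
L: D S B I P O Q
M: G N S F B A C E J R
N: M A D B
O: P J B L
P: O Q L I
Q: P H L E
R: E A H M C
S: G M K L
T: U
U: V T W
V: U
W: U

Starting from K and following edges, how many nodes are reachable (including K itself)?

BFS from K visits: K, B, S, A, J, L, M, N, O, G, C, R, E, D, I, P, Q, F, H
Reachable nodes: 19 of 23 total.

19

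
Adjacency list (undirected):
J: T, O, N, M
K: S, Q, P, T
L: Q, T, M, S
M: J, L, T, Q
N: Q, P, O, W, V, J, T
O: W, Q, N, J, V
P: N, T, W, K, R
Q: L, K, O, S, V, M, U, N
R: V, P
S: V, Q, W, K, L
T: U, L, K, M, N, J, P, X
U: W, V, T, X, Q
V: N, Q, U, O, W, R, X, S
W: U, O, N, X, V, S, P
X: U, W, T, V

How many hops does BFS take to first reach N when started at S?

2

Level 0: S
Level 1: K, L, Q, V, W
Level 2: M, N, O, P, R, T, U, X
Level 3: J
N first appears at level 2.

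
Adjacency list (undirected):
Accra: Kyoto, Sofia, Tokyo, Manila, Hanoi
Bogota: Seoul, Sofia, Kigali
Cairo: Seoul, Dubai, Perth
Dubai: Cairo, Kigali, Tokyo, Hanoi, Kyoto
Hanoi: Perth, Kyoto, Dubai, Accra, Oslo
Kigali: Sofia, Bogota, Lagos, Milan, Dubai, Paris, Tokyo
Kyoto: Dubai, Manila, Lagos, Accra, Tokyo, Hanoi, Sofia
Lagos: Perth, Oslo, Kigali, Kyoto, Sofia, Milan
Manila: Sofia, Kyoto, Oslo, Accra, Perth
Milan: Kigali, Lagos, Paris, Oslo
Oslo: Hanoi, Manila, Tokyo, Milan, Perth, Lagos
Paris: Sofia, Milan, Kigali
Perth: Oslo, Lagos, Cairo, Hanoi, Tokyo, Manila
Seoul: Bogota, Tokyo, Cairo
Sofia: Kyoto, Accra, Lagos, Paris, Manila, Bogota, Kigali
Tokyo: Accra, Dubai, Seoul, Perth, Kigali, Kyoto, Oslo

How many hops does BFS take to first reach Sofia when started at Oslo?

2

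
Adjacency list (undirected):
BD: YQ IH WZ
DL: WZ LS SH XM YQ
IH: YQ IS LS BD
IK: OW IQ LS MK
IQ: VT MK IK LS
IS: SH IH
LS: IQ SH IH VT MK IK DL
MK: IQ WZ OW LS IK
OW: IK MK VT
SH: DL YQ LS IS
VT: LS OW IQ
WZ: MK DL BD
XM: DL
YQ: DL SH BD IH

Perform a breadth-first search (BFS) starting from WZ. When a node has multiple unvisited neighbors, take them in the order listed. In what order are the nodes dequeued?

WZ → MK → DL → BD → IQ → OW → LS → IK → SH → XM → YQ → IH → VT → IS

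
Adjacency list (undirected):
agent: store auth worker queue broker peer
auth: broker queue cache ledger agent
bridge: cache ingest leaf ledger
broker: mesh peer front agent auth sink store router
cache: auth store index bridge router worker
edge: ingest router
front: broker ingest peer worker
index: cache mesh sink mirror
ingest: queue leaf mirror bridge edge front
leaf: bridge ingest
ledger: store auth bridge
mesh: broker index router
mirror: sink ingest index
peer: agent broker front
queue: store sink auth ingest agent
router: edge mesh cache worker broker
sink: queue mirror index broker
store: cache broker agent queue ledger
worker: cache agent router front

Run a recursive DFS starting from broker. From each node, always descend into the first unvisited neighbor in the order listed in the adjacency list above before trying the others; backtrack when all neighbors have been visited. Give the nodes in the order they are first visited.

broker mesh index cache auth queue store agent worker router edge ingest leaf bridge ledger mirror sink front peer

Visit broker
broker → mesh
mesh → index
index → cache
cache → auth
auth → queue
queue → store
store → agent
agent → worker
worker → router
router → edge
edge → ingest
ingest → leaf
leaf → bridge
bridge → ledger
ingest → mirror
mirror → sink
ingest → front
front → peer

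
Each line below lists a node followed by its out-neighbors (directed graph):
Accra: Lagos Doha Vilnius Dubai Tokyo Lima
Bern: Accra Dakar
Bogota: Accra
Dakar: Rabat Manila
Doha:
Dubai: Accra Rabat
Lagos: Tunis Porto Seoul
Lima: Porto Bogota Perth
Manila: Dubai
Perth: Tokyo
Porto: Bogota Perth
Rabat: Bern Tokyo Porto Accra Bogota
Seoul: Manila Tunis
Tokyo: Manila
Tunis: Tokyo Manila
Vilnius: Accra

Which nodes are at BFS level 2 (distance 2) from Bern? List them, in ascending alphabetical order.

Doha, Dubai, Lagos, Lima, Manila, Rabat, Tokyo, Vilnius

Level 0: Bern
Level 1: Accra, Dakar
Level 2: Doha, Dubai, Lagos, Lima, Manila, Rabat, Tokyo, Vilnius
Level 3: Bogota, Perth, Porto, Seoul, Tunis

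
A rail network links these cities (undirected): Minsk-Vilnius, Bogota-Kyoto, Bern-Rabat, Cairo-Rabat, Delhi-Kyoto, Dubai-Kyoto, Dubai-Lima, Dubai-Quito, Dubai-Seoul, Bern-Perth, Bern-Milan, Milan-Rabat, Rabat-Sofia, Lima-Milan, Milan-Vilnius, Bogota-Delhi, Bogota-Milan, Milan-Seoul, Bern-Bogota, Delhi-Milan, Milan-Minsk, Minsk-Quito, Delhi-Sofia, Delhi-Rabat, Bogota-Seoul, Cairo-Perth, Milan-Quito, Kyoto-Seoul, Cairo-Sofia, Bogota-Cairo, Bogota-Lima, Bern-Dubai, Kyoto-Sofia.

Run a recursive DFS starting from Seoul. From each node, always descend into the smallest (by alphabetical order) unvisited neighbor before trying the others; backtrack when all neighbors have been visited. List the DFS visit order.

Seoul, Bogota, Bern, Dubai, Kyoto, Delhi, Milan, Lima, Minsk, Quito, Vilnius, Rabat, Cairo, Perth, Sofia

Visit Seoul
Seoul → Bogota
Bogota → Bern
Bern → Dubai
Dubai → Kyoto
Kyoto → Delhi
Delhi → Milan
Milan → Lima
Milan → Minsk
Minsk → Quito
Minsk → Vilnius
Milan → Rabat
Rabat → Cairo
Cairo → Perth
Cairo → Sofia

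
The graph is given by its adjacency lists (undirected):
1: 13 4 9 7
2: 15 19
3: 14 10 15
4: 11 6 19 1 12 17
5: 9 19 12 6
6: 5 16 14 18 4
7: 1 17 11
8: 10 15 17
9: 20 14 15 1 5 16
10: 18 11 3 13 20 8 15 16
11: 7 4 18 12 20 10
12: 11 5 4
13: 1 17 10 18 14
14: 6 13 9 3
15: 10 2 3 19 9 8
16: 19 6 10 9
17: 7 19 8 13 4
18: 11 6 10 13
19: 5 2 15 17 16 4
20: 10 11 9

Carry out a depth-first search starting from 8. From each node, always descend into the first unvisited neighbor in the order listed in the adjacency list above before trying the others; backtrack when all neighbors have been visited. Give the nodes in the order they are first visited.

8, 10, 18, 11, 7, 1, 13, 17, 19, 5, 9, 20, 14, 6, 16, 4, 12, 3, 15, 2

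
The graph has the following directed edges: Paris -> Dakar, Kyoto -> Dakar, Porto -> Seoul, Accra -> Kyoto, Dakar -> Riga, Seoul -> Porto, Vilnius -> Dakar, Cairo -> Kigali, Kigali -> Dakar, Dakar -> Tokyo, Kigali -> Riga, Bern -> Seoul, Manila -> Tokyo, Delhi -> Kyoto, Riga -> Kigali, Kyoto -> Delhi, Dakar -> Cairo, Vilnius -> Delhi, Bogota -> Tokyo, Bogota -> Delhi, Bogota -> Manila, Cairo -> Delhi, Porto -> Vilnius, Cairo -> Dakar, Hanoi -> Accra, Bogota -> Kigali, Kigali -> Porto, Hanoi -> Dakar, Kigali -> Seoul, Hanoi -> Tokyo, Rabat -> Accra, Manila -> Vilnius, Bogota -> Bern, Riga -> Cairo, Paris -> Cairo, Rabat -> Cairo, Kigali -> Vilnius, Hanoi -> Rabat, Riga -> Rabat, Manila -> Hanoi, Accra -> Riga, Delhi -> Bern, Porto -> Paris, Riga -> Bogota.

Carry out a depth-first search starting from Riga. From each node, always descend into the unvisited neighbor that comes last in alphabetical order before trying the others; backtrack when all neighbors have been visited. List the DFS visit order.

Visit Riga
Riga → Rabat
Rabat → Cairo
Cairo → Kigali
Kigali → Vilnius
Vilnius → Delhi
Delhi → Kyoto
Kyoto → Dakar
Dakar → Tokyo
Delhi → Bern
Bern → Seoul
Seoul → Porto
Porto → Paris
Rabat → Accra
Riga → Bogota
Bogota → Manila
Manila → Hanoi

Riga → Rabat → Cairo → Kigali → Vilnius → Delhi → Kyoto → Dakar → Tokyo → Bern → Seoul → Porto → Paris → Accra → Bogota → Manila → Hanoi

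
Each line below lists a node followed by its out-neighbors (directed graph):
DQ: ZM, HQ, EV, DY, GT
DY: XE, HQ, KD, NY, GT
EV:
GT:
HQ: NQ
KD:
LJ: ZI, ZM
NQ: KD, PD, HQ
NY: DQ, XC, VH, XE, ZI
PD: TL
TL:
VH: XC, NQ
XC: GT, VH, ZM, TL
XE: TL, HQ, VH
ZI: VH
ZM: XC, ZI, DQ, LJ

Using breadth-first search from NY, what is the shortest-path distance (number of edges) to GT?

2

Level 0: NY
Level 1: DQ, VH, XC, XE, ZI
Level 2: DY, EV, GT, HQ, NQ, TL, ZM
Level 3: KD, LJ, PD
GT first appears at level 2.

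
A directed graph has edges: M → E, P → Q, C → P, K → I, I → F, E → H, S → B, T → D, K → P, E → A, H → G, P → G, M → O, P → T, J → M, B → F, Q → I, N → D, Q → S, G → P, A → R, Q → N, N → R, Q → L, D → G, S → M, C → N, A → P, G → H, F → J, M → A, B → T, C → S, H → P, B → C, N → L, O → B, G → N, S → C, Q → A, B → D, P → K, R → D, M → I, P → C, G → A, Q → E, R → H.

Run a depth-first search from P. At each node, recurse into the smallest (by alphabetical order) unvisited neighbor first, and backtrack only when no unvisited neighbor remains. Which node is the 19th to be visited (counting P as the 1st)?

K

Visit P
P → C
C → N
N → D
D → G
G → A
A → R
R → H
N → L
C → S
S → B
B → F
F → J
J → M
M → E
M → I
M → O
B → T
P → K
P → Q

Visit order: P, C, N, D, G, A, R, H, L, S, B, F, J, M, E, I, O, T, K, Q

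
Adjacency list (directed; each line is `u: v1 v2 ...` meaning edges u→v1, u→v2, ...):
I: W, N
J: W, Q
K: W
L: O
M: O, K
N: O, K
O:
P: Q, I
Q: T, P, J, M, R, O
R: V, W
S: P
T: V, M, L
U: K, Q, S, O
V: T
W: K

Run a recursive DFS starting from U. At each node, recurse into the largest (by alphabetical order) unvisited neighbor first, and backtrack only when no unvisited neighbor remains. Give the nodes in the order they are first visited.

U, S, P, Q, T, V, M, O, K, W, L, R, J, I, N

Visit U
U → S
S → P
P → Q
Q → T
T → V
T → M
M → O
M → K
K → W
T → L
Q → R
Q → J
P → I
I → N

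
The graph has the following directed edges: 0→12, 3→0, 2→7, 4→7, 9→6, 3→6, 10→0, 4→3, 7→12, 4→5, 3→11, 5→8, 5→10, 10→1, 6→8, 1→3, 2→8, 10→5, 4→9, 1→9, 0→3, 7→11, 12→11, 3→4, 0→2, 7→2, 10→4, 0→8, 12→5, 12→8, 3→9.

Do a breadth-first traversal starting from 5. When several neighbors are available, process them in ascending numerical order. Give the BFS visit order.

Visit 5; enqueue 8, 10 → queue [8, 10]
Visit 8 → queue [10]
Visit 10; enqueue 0, 1, 4 → queue [0, 1, 4]
Visit 0; enqueue 2, 3, 12 → queue [1, 4, 2, 3, 12]
Visit 1; enqueue 9 → queue [4, 2, 3, 12, 9]
Visit 4; enqueue 7 → queue [2, 3, 12, 9, 7]
Visit 2 → queue [3, 12, 9, 7]
Visit 3; enqueue 6, 11 → queue [12, 9, 7, 6, 11]
Visit 12 → queue [9, 7, 6, 11]
Visit 9 → queue [7, 6, 11]
Visit 7 → queue [6, 11]
Visit 6 → queue [11]
Visit 11 → queue []

5 → 8 → 10 → 0 → 1 → 4 → 2 → 3 → 12 → 9 → 7 → 6 → 11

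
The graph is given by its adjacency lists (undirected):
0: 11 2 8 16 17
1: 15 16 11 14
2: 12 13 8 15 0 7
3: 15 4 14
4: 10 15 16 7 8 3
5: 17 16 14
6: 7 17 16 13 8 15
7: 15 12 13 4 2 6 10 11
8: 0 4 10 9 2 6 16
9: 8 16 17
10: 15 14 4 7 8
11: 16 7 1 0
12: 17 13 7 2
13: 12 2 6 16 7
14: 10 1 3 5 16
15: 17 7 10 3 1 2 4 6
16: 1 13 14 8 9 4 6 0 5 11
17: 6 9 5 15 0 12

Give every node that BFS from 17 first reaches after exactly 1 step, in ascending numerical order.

0, 5, 6, 9, 12, 15

Level 0: 17
Level 1: 0, 5, 6, 9, 12, 15
Level 2: 1, 2, 3, 4, 7, 8, 10, 11, 13, 14, 16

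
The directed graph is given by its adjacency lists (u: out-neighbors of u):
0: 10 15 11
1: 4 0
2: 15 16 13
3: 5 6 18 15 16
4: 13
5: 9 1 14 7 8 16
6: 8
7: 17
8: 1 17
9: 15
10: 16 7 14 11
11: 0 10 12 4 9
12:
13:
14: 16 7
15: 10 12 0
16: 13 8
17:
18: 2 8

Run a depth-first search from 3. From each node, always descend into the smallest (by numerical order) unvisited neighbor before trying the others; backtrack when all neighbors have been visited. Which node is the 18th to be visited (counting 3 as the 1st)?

18

Visit 3
3 → 5
5 → 1
1 → 0
0 → 10
10 → 7
7 → 17
10 → 11
11 → 4
4 → 13
11 → 9
9 → 15
15 → 12
10 → 14
14 → 16
16 → 8
3 → 6
3 → 18
18 → 2

Visit order: 3, 5, 1, 0, 10, 7, 17, 11, 4, 13, 9, 15, 12, 14, 16, 8, 6, 18, 2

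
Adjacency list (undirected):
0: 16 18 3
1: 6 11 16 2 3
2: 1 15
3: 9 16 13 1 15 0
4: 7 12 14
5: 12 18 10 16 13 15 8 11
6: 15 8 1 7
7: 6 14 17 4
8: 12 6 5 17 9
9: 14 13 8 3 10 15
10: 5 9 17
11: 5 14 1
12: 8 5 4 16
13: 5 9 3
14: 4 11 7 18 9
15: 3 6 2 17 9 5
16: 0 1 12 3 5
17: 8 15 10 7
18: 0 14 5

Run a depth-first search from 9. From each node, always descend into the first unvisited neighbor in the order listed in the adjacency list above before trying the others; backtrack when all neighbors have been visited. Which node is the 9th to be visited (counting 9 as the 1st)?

0

Visit 9
9 → 14
14 → 4
4 → 7
7 → 6
6 → 15
15 → 3
3 → 16
16 → 0
0 → 18
18 → 5
5 → 12
12 → 8
8 → 17
17 → 10
5 → 13
5 → 11
11 → 1
1 → 2

Visit order: 9, 14, 4, 7, 6, 15, 3, 16, 0, 18, 5, 12, 8, 17, 10, 13, 11, 1, 2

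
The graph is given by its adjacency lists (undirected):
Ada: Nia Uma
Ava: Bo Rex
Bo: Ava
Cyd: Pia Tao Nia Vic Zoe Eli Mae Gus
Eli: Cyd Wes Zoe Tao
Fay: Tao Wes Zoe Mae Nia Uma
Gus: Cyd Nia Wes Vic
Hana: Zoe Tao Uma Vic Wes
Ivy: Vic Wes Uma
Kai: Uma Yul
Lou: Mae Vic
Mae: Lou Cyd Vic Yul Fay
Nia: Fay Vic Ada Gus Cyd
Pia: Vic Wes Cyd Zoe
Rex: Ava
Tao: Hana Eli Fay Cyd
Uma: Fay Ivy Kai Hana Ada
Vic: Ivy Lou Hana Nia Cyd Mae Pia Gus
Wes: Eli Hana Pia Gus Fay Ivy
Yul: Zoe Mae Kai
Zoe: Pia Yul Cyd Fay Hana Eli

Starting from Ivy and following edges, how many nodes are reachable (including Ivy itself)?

18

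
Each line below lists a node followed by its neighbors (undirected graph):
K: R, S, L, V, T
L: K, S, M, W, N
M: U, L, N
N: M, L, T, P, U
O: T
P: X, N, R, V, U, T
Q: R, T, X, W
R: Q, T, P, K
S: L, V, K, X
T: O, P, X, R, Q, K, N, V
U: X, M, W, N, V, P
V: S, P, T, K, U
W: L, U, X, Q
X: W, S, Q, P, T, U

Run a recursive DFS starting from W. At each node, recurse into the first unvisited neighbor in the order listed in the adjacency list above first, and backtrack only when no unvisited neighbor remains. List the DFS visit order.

Visit W
W → L
L → K
K → R
R → Q
Q → T
T → O
T → P
P → X
X → S
S → V
V → U
U → M
M → N

W L K R Q T O P X S V U M N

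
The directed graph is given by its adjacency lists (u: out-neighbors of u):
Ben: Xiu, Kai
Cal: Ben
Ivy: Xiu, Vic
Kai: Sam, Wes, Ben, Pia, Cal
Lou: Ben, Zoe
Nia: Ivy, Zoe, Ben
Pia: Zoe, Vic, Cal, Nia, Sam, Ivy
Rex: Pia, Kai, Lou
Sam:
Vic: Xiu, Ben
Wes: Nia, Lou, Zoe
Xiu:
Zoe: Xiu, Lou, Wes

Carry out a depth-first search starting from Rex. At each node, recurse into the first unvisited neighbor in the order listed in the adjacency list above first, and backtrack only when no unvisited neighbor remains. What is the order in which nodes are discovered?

Rex, Pia, Zoe, Xiu, Lou, Ben, Kai, Sam, Wes, Nia, Ivy, Vic, Cal

Visit Rex
Rex → Pia
Pia → Zoe
Zoe → Xiu
Zoe → Lou
Lou → Ben
Ben → Kai
Kai → Sam
Kai → Wes
Wes → Nia
Nia → Ivy
Ivy → Vic
Kai → Cal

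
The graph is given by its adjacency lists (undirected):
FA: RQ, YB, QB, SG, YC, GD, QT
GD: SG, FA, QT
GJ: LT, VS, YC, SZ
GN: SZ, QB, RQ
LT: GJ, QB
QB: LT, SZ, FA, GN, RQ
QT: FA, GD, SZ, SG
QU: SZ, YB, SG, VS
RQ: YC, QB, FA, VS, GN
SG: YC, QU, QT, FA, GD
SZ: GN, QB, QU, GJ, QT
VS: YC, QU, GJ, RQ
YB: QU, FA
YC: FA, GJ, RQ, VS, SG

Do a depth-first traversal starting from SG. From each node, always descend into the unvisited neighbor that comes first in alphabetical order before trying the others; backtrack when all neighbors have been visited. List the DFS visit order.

Visit SG
SG → FA
FA → GD
GD → QT
QT → SZ
SZ → GJ
GJ → LT
LT → QB
QB → GN
GN → RQ
RQ → VS
VS → QU
QU → YB
VS → YC

SG, FA, GD, QT, SZ, GJ, LT, QB, GN, RQ, VS, QU, YB, YC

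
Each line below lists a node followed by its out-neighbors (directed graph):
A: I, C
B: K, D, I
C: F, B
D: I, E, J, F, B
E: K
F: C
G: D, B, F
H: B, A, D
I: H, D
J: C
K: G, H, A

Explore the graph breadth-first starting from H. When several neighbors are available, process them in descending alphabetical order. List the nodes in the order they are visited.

H, D, B, A, J, I, F, E, K, C, G

Visit H; enqueue D, B, A → queue [D, B, A]
Visit D; enqueue J, I, F, E → queue [B, A, J, I, F, E]
Visit B; enqueue K → queue [A, J, I, F, E, K]
Visit A; enqueue C → queue [J, I, F, E, K, C]
Visit J → queue [I, F, E, K, C]
Visit I → queue [F, E, K, C]
Visit F → queue [E, K, C]
Visit E → queue [K, C]
Visit K; enqueue G → queue [C, G]
Visit C → queue [G]
Visit G → queue []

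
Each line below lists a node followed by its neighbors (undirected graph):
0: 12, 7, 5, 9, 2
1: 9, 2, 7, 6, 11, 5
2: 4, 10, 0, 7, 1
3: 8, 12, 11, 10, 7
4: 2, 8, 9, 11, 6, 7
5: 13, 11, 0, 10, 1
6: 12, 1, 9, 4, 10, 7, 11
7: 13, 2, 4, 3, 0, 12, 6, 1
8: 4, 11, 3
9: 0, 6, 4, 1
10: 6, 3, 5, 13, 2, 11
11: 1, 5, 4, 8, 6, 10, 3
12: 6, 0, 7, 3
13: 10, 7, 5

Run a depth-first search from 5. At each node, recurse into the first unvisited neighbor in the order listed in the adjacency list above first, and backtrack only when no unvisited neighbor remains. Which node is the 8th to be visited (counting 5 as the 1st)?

Visit 5
5 → 13
13 → 10
10 → 6
6 → 12
12 → 0
0 → 7
7 → 2
2 → 4
4 → 8
8 → 11
11 → 1
1 → 9
11 → 3

Visit order: 5, 13, 10, 6, 12, 0, 7, 2, 4, 8, 11, 1, 9, 3

2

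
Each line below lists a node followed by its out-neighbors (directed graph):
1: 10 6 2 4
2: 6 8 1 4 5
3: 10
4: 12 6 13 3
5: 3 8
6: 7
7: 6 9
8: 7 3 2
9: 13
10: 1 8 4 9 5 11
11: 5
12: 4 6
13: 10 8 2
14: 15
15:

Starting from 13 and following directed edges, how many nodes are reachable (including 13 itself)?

13

BFS from 13 visits: 13, 10, 8, 2, 1, 4, 9, 5, 11, 7, 3, 6, 12
Reachable nodes: 13 of 15 total.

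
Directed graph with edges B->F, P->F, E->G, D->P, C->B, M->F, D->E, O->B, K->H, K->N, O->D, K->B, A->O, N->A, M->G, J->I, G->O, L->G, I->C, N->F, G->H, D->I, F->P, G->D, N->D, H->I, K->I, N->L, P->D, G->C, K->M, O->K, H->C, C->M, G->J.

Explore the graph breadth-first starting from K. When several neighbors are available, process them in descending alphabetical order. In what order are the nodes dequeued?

K → N → M → I → H → B → L → F → D → A → G → C → P → E → O → J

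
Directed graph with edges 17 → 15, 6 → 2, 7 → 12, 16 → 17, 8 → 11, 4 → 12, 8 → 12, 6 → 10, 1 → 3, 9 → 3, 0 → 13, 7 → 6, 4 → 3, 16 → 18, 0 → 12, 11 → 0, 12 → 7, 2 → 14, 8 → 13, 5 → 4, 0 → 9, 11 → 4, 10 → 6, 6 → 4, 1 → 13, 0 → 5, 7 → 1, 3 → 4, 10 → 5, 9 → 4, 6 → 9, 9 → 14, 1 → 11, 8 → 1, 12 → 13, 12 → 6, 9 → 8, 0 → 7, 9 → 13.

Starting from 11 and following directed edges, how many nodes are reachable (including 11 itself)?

BFS from 11 visits: 11, 0, 4, 5, 7, 9, 12, 13, 3, 1, 6, 8, 14, 2, 10
Reachable nodes: 15 of 19 total.

15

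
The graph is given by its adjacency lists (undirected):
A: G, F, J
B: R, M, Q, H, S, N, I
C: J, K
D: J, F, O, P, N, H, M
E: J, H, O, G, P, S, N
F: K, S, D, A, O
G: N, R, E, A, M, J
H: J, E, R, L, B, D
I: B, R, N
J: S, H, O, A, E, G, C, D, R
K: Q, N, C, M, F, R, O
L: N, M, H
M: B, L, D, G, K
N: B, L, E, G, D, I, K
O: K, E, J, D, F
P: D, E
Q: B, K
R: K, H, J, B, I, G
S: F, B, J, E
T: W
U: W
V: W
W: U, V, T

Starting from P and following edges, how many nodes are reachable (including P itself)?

BFS from P visits: P, E, D, S, O, N, J, H, G, M, F, B, K, L, I, R, C, A, Q
Reachable nodes: 19 of 23 total.

19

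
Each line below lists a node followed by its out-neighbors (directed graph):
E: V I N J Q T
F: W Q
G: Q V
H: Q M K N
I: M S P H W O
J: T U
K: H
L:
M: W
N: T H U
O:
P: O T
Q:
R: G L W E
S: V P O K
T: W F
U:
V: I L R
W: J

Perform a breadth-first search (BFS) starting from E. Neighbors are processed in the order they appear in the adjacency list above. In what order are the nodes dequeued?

E -> V -> I -> N -> J -> Q -> T -> L -> R -> M -> S -> P -> H -> W -> O -> U -> F -> G -> K

Visit E; enqueue V, I, N, J, Q, T → queue [V, I, N, J, Q, T]
Visit V; enqueue L, R → queue [I, N, J, Q, T, L, R]
Visit I; enqueue M, S, P, H, W, O → queue [N, J, Q, T, L, R, M, S, P, H, W, O]
Visit N; enqueue U → queue [J, Q, T, L, R, M, S, P, H, W, O, U]
Visit J → queue [Q, T, L, R, M, S, P, H, W, O, U]
Visit Q → queue [T, L, R, M, S, P, H, W, O, U]
Visit T; enqueue F → queue [L, R, M, S, P, H, W, O, U, F]
Visit L → queue [R, M, S, P, H, W, O, U, F]
Visit R; enqueue G → queue [M, S, P, H, W, O, U, F, G]
Visit M → queue [S, P, H, W, O, U, F, G]
Visit S; enqueue K → queue [P, H, W, O, U, F, G, K]
Visit P → queue [H, W, O, U, F, G, K]
Visit H → queue [W, O, U, F, G, K]
Visit W → queue [O, U, F, G, K]
Visit O → queue [U, F, G, K]
Visit U → queue [F, G, K]
Visit F → queue [G, K]
Visit G → queue [K]
Visit K → queue []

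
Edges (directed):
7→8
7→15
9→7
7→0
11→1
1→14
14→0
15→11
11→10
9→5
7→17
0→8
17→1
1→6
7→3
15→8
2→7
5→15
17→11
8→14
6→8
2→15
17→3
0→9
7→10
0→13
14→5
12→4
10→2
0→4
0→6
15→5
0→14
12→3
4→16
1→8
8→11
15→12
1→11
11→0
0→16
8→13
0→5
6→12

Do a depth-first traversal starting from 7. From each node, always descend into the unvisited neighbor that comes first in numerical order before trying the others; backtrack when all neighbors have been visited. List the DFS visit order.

Visit 7
7 → 0
0 → 4
4 → 16
0 → 5
5 → 15
15 → 8
8 → 11
11 → 1
1 → 6
6 → 12
12 → 3
1 → 14
11 → 10
10 → 2
8 → 13
0 → 9
7 → 17

7, 0, 4, 16, 5, 15, 8, 11, 1, 6, 12, 3, 14, 10, 2, 13, 9, 17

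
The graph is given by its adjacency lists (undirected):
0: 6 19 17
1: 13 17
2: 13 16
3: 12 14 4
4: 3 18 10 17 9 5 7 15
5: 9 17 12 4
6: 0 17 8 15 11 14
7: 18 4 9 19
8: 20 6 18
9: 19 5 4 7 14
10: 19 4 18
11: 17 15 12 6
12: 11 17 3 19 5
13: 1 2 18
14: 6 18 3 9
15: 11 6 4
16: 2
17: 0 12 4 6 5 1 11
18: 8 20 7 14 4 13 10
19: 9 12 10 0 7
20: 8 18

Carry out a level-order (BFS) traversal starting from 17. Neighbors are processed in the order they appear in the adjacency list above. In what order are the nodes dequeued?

Visit 17; enqueue 0, 12, 4, 6, 5, 1, 11 → queue [0, 12, 4, 6, 5, 1, 11]
Visit 0; enqueue 19 → queue [12, 4, 6, 5, 1, 11, 19]
Visit 12; enqueue 3 → queue [4, 6, 5, 1, 11, 19, 3]
Visit 4; enqueue 18, 10, 9, 7, 15 → queue [6, 5, 1, 11, 19, 3, 18, 10, 9, 7, 15]
Visit 6; enqueue 8, 14 → queue [5, 1, 11, 19, 3, 18, 10, 9, 7, 15, 8, 14]
Visit 5 → queue [1, 11, 19, 3, 18, 10, 9, 7, 15, 8, 14]
Visit 1; enqueue 13 → queue [11, 19, 3, 18, 10, 9, 7, 15, 8, 14, 13]
Visit 11 → queue [19, 3, 18, 10, 9, 7, 15, 8, 14, 13]
Visit 19 → queue [3, 18, 10, 9, 7, 15, 8, 14, 13]
Visit 3 → queue [18, 10, 9, 7, 15, 8, 14, 13]
Visit 18; enqueue 20 → queue [10, 9, 7, 15, 8, 14, 13, 20]
Visit 10 → queue [9, 7, 15, 8, 14, 13, 20]
Visit 9 → queue [7, 15, 8, 14, 13, 20]
Visit 7 → queue [15, 8, 14, 13, 20]
Visit 15 → queue [8, 14, 13, 20]
Visit 8 → queue [14, 13, 20]
Visit 14 → queue [13, 20]
Visit 13; enqueue 2 → queue [20, 2]
Visit 20 → queue [2]
Visit 2; enqueue 16 → queue [16]
Visit 16 → queue []

17 0 12 4 6 5 1 11 19 3 18 10 9 7 15 8 14 13 20 2 16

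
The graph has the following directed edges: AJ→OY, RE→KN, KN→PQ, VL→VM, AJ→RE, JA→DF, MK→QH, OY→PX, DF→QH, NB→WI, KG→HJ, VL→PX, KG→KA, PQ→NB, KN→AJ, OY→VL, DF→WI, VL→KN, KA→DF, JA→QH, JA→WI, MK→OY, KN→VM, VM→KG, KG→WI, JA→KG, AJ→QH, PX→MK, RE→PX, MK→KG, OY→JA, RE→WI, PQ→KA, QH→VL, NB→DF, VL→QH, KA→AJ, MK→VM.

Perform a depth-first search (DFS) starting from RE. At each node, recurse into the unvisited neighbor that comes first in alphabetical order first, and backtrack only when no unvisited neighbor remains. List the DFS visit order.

Visit RE
RE → KN
KN → AJ
AJ → OY
OY → JA
JA → DF
DF → QH
QH → VL
VL → PX
PX → MK
MK → KG
KG → HJ
KG → KA
KG → WI
MK → VM
KN → PQ
PQ → NB

RE, KN, AJ, OY, JA, DF, QH, VL, PX, MK, KG, HJ, KA, WI, VM, PQ, NB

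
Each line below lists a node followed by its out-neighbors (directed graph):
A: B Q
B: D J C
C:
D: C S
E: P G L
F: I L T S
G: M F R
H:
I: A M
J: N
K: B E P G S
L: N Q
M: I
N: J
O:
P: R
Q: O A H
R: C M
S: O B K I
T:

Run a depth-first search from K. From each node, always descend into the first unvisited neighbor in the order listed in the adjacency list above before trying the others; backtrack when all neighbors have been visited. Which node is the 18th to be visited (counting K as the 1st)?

Visit K
K → B
B → D
D → C
D → S
S → O
S → I
I → A
A → Q
Q → H
I → M
B → J
J → N
K → E
E → P
P → R
E → G
G → F
F → L
F → T

Visit order: K, B, D, C, S, O, I, A, Q, H, M, J, N, E, P, R, G, F, L, T

F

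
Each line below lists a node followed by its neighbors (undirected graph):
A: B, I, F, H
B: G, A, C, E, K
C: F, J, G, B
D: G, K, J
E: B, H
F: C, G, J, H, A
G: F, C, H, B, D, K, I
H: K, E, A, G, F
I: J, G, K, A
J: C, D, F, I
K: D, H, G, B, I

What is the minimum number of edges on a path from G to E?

Level 0: G
Level 1: B, C, D, F, H, I, K
Level 2: A, E, J
E first appears at level 2.

2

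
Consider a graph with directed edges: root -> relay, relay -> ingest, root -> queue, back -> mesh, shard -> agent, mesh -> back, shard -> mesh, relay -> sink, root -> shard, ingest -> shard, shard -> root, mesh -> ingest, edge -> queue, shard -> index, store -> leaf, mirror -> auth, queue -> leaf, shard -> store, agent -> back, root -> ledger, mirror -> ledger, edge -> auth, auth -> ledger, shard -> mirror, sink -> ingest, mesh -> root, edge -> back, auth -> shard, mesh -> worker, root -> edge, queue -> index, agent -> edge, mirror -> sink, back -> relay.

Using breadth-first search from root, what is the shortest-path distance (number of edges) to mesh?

2

Level 0: root
Level 1: edge, ledger, queue, relay, shard
Level 2: agent, auth, back, index, ingest, leaf, mesh, mirror, sink, store
Level 3: worker
mesh first appears at level 2.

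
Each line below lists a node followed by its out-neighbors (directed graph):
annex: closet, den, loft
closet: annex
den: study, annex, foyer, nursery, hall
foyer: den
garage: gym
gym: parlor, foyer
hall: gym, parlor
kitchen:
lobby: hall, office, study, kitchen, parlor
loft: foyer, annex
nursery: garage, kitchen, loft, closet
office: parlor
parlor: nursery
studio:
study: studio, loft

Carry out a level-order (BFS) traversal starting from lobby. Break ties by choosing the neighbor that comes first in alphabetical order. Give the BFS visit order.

lobby, hall, kitchen, office, parlor, study, gym, nursery, loft, studio, foyer, closet, garage, annex, den

Visit lobby; enqueue hall, kitchen, office, parlor, study → queue [hall, kitchen, office, parlor, study]
Visit hall; enqueue gym → queue [kitchen, office, parlor, study, gym]
Visit kitchen → queue [office, parlor, study, gym]
Visit office → queue [parlor, study, gym]
Visit parlor; enqueue nursery → queue [study, gym, nursery]
Visit study; enqueue loft, studio → queue [gym, nursery, loft, studio]
Visit gym; enqueue foyer → queue [nursery, loft, studio, foyer]
Visit nursery; enqueue closet, garage → queue [loft, studio, foyer, closet, garage]
Visit loft; enqueue annex → queue [studio, foyer, closet, garage, annex]
Visit studio → queue [foyer, closet, garage, annex]
Visit foyer; enqueue den → queue [closet, garage, annex, den]
Visit closet → queue [garage, annex, den]
Visit garage → queue [annex, den]
Visit annex → queue [den]
Visit den → queue []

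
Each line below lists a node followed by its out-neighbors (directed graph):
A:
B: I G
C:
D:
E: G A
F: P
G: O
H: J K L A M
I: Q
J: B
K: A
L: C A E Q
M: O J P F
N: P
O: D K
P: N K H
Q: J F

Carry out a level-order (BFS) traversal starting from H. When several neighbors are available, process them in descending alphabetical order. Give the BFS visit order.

Visit H; enqueue M, L, K, J, A → queue [M, L, K, J, A]
Visit M; enqueue P, O, F → queue [L, K, J, A, P, O, F]
Visit L; enqueue Q, E, C → queue [K, J, A, P, O, F, Q, E, C]
Visit K → queue [J, A, P, O, F, Q, E, C]
Visit J; enqueue B → queue [A, P, O, F, Q, E, C, B]
Visit A → queue [P, O, F, Q, E, C, B]
Visit P; enqueue N → queue [O, F, Q, E, C, B, N]
Visit O; enqueue D → queue [F, Q, E, C, B, N, D]
Visit F → queue [Q, E, C, B, N, D]
Visit Q → queue [E, C, B, N, D]
Visit E; enqueue G → queue [C, B, N, D, G]
Visit C → queue [B, N, D, G]
Visit B; enqueue I → queue [N, D, G, I]
Visit N → queue [D, G, I]
Visit D → queue [G, I]
Visit G → queue [I]
Visit I → queue []

H, M, L, K, J, A, P, O, F, Q, E, C, B, N, D, G, I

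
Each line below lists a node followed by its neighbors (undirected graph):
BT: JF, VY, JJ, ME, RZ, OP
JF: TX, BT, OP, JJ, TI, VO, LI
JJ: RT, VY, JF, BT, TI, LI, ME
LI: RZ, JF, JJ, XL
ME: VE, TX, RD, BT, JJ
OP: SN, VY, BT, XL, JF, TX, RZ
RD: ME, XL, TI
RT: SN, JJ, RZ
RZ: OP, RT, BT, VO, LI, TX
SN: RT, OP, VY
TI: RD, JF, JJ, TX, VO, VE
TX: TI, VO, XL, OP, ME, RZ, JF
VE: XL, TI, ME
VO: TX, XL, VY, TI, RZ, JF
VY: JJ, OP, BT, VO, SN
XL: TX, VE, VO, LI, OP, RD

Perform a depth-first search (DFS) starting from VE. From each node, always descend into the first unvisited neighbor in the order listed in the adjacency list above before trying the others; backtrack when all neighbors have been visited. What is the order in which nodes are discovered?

VE XL TX TI RD ME BT JF OP SN RT JJ VY VO RZ LI

Visit VE
VE → XL
XL → TX
TX → TI
TI → RD
RD → ME
ME → BT
BT → JF
JF → OP
OP → SN
SN → RT
RT → JJ
JJ → VY
VY → VO
VO → RZ
RZ → LI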